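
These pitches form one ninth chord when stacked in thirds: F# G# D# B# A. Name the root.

G#

Arranged so that each adjacent pair is a third by letter name: G# – B# – D# – F# – A.
The bottom of that stack, G#, is the root (this is G# dominant seventh flat nine).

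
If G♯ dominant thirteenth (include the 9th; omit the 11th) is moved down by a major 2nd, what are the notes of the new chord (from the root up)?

F#, A#, C#, E, G#, D#

G# down a major 2nd → F#. New chord: F# dominant thirteenth.
F# — root
A# — major 3rd
C# — perfect 5th
E — minor 7th
G# — major 9th
D# — major 13th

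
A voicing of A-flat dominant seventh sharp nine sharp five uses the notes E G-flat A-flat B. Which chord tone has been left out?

The full A-flat dominant seventh sharp nine sharp five chord is A-flat, C, E, G-flat, B.
Comparing with the voicing, the major 3rd (3rd) — C — is absent.

C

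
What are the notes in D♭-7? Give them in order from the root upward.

Db  Fb  Ab  Cb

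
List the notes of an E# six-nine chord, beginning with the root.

E# six-nine: six-nine on E-sharp.
Root: E-sharp
Major 3rd (3rd): G-double-sharp
Perfect 5th (5th): B-sharp
Major 6th (6th): C-double-sharp
Major 9th (9th): F-double-sharp

E-sharp, G-double-sharp, B-sharp, C-double-sharp, F-double-sharp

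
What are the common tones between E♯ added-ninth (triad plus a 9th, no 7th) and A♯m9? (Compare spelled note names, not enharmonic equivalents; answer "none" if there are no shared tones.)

E#, B#

E♯ added-ninth = E#, G##, B#, F##.
A♯m9 = A#, C#, E#, G#, B#.
Shared: E#, B#.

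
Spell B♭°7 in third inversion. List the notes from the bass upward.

Abb – Bb – Db – Fb

In root position, B♭°7 is Bb–Db–Fb–Abb.
Third inversion puts the seventh (Abb) in the bass.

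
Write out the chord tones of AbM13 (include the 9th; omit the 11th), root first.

AbM13: major thirteenth on Ab.
- root: Ab
- major 3rd: C
- perfect 5th: Eb
- major 7th: G
- major 9th: Bb
- major 13th: F

Ab  C  Eb  G  Bb  F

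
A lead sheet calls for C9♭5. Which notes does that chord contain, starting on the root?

C  E  G♭  B♭  D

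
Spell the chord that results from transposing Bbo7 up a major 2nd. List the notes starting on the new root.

C – Eb – Gb – Bbb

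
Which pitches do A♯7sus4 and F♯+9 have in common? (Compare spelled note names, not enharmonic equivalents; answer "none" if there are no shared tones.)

A♯7sus4 = A#, D#, E#, G#.
F♯+9 = F#, A#, C##, E, G#.
Shared: A#, G#.

A#, G#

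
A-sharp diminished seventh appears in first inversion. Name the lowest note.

C-sharp

A-sharp diminished seventh = A-sharp–C-sharp–E–G. First inversion → third in the bass = C-sharp.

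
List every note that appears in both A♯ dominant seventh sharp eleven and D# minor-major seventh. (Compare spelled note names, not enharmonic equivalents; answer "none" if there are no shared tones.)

A# C##

A♯ dominant seventh sharp eleven: A# C## E# G# D##
D# minor-major seventh: D# F# A# C##
Common to both → A#, C##.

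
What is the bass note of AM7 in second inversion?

E

AM7 in root position is A–C#–E–G#.
Second inversion places the fifth in the bass, which is E.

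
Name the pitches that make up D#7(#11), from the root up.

D#7(#11) is a dominant seventh sharp eleven built on D#.
root → D#
3rd (major 3rd) → F##
5th (perfect 5th) → A#
7th (minor 7th) → C#
11th (augmented 11th) → G##

D#, F##, A#, C#, G##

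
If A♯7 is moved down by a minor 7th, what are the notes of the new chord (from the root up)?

A♯ down a minor 7th → B♯. New chord: B♯ dominant seventh.
Root: B♯
Major 3rd (3rd): D𝄪
Perfect 5th (5th): F𝄪
Minor 7th (7th): A♯

B♯  D𝄪  F𝄪  A♯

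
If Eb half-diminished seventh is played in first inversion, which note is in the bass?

Eb half-diminished seventh = E-flat–G-flat–B-double-flat–D-flat. First inversion → third in the bass = G-flat.

G-flat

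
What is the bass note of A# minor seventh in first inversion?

C#

A# minor seventh = A#–C#–E#–G#. First inversion → third in the bass = C#.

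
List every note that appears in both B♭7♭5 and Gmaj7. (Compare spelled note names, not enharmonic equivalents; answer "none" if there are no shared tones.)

D

B♭7♭5 = Bb, D, Fb, Ab.
Gmaj7 = G, B, D, F#.
Shared: D.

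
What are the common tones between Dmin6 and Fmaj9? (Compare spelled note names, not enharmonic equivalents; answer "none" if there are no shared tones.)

F, A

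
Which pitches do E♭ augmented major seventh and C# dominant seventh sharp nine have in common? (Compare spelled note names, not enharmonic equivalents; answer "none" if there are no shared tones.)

B

E♭ augmented major seventh = E-flat, G, B, D.
C# dominant seventh sharp nine = C-sharp, E-sharp, G-sharp, B, D-double-sharp.
Shared: B.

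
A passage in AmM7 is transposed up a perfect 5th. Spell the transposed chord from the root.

Transposed root: A → E (perfect 5th up). So we spell E minor-major seventh:
- root: E
- minor 3rd: G
- perfect 5th: B
- major 7th: D#

E, G, B, D#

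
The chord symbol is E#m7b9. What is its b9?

E#m7b9 is built on E#; its 9th is a minor 9th above the root.
A second above E uses the letter F, and the minor 9th above E# is F#.

F#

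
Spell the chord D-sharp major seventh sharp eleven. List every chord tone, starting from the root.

Root D-sharp, quality major seventh sharp eleven:
- root: D-sharp
- major 3rd: F-double-sharp
- perfect 5th: A-sharp
- major 7th: C-double-sharp
- augmented 11th: G-double-sharp

D-sharp, F-double-sharp, A-sharp, C-double-sharp, G-double-sharp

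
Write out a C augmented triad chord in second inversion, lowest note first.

C augmented triad = C–E–G#; second inversion → fifth (G#) lowest.

G# – C – E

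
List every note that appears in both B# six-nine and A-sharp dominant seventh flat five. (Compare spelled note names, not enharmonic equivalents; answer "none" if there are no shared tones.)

B# six-nine: B-sharp D-double-sharp F-double-sharp G-double-sharp C-double-sharp
A-sharp dominant seventh flat five: A-sharp C-double-sharp E G-sharp
Common to both → C-double-sharp.

C-double-sharp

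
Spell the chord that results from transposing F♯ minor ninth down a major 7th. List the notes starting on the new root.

G, B-flat, D, F, A

A major 7th down from F-sharp is G, so the new chord is G minor ninth.
root → G
3rd (minor 3rd) → B-flat
5th (perfect 5th) → D
7th (minor 7th) → F
9th (major 9th) → A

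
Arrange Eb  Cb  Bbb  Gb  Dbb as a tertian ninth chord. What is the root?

Cb

Arranged so that each adjacent pair is a third by letter name: Cb – Eb – Gb – Bbb – Dbb.
The bottom of that stack, Cb, is the root (this is Cb dominant seventh flat nine).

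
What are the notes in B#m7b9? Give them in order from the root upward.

B# D# F## A# C#

Root B#, quality minor seventh flat nine:
- root: B#
- minor 3rd: D#
- perfect 5th: F##
- minor 7th: A#
- minor 9th: C#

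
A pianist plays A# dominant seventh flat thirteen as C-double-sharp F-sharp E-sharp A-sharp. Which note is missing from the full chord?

G-sharp

The full A# dominant seventh flat thirteen chord is A-sharp, C-double-sharp, E-sharp, G-sharp, F-sharp.
Comparing with the voicing, the minor 7th (7th) — G-sharp — is absent.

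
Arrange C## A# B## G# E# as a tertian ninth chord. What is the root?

A#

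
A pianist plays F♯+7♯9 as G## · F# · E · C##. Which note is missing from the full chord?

A#

F♯+7♯9 = F#, A#, C##, E, G##. The voicing lacks the 3rd (major 3rd), A#.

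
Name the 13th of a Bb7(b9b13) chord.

Gb

Root of Bb7(b9b13) = Bb. The 13th is a minor 13th: Bb up a minor 13th → Gb.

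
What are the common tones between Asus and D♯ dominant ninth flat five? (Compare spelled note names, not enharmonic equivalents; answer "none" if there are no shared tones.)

Asus: A D E
D♯ dominant ninth flat five: D# F## A C# E#
Common to both → A.

A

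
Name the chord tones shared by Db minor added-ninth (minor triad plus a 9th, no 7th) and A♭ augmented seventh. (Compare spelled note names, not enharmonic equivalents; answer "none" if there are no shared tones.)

Db minor added-ninth: D-flat F-flat A-flat E-flat
A♭ augmented seventh: A-flat C E G-flat
Common to both → A-flat.

A-flat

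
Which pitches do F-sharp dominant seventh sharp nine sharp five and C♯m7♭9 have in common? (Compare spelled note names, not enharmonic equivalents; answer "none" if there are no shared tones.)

E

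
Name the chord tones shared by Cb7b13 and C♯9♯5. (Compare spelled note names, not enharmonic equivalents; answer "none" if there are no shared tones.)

Cb7b13 = Cb, Eb, Gb, Bbb, Abb.
C♯9♯5 = C#, E#, G##, B, D#.
Shared: none.

none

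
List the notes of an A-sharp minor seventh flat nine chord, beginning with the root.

A#, C#, E#, G#, B

Root A#, quality minor seventh flat nine:
A# — root
C# — minor 3rd
E# — perfect 5th
G# — minor 7th
B — minor 9th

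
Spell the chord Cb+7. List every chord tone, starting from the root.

Cb  Eb  G  Bbb

Root Cb, quality augmented seventh:
- root: Cb
- major 3rd: Eb
- augmented 5th: G
- minor 7th: Bbb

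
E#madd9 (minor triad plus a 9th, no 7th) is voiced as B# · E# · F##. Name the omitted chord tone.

G#

E#madd9 = E#, G#, B#, F##. The voicing lacks the 3rd (minor 3rd), G#.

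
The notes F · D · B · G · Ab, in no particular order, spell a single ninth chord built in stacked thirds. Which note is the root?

G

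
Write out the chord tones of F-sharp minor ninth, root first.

F-sharp, A, C-sharp, E, G-sharp

F-sharp minor ninth: minor ninth on F-sharp.
F-sharp — root
A — minor 3rd
C-sharp — perfect 5th
E — minor 7th
G-sharp — major 9th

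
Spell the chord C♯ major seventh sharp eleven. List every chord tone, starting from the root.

C-sharp  E-sharp  G-sharp  B-sharp  F-double-sharp

C♯ major seventh sharp eleven: major seventh sharp eleven on C-sharp.
C-sharp — root
E-sharp — major 3rd
G-sharp — perfect 5th
B-sharp — major 7th
F-double-sharp — augmented 11th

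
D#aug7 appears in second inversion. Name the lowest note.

A𝄪

D#aug7 in root position is D♯–F𝄪–A𝄪–C♯.
Second inversion places the fifth in the bass, which is A𝄪.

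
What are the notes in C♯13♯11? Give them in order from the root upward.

Root C#, quality dominant thirteenth sharp eleven:
root → C#
3rd (major 3rd) → E#
5th (perfect 5th) → G#
7th (minor 7th) → B
9th (major 9th) → D#
11th (augmented 11th) → F##
13th (major 13th) → A#

C# E# G# B D# F## A#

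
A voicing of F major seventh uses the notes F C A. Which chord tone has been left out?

E

The full F major seventh chord is F, A, C, E.
Comparing with the voicing, the major 7th (7th) — E — is absent.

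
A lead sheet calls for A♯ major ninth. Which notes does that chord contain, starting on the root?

Root A#, quality major ninth:
A# — root
C## — major 3rd
E# — perfect 5th
G## — major 7th
B# — major 9th

A# C## E# G## B#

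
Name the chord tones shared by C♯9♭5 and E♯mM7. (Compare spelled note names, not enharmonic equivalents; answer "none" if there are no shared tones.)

C♯9♭5: C# E# G B D#
E♯mM7: E# G# B# D##
Common to both → E#.

E#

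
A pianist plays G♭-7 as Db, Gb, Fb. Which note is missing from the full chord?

Bbb

G♭-7 = Gb, Bbb, Db, Fb. The voicing lacks the 3rd (minor 3rd), Bbb.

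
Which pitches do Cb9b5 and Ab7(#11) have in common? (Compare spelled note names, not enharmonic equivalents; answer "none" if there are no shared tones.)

Eb

Cb9b5 = Cb, Eb, Gbb, Bbb, Db.
Ab7(#11) = Ab, C, Eb, Gb, D.
Shared: Eb.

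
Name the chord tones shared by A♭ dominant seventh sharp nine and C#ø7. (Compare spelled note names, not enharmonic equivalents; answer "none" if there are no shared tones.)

A♭ dominant seventh sharp nine = Ab, C, Eb, Gb, B.
C#ø7 = C#, E, G, B.
Shared: B.

B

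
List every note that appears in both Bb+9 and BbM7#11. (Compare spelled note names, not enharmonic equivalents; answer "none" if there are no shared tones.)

Bb+9: B♭ D F♯ A♭ C
BbM7#11: B♭ D F A E
Common to both → B♭, D.

B♭ D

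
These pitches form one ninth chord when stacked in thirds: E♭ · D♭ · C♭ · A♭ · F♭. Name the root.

D♭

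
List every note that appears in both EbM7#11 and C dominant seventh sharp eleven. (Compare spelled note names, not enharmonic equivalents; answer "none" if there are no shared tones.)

G, Bb

EbM7#11: Eb G Bb D A
C dominant seventh sharp eleven: C E G Bb F#
Common to both → G, Bb.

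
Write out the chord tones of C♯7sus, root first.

C#, F#, G#, B

C♯7sus: dominant seventh suspended fourth on C#.
Root: C#
Perfect 4th (4th): F#
Perfect 5th (5th): G#
Minor 7th (7th): B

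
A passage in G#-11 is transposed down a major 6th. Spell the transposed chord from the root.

Transposed root: G# → B (major 6th down). So we spell B minor eleventh:
- root: B
- minor 3rd: D
- perfect 5th: F#
- minor 7th: A
- major 9th: C#
- perfect 11th: E

B – D – F# – A – C# – E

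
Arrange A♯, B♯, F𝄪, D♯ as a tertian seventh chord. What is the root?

B♯

Arranged so that each adjacent pair is a third by letter name: B♯ – D♯ – F𝄪 – A♯.
The bottom of that stack, B♯, is the root (this is B♯ minor seventh).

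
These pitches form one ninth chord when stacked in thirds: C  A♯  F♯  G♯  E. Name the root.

F♯

Stacking in thirds gives F♯ – A♯ – C – E – G♯, so F♯ is the root — F♯ dominant ninth flat five.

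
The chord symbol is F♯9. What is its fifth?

F♯9 is built on F♯; its 5th is a perfect 5th above the root.
A fifth above F uses the letter C, and the perfect 5th above F♯ is C♯.

C♯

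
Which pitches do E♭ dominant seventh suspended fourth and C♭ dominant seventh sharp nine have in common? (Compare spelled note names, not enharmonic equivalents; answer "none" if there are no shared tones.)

E-flat

E♭ dominant seventh suspended fourth: E-flat A-flat B-flat D-flat
C♭ dominant seventh sharp nine: C-flat E-flat G-flat B-double-flat D
Common to both → E-flat.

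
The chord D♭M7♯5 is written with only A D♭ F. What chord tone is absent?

C

The full D♭M7♯5 chord is D♭, F, A, C.
Comparing with the voicing, the major 7th (7th) — C — is absent.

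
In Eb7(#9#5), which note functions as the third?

G

Eb7(#9#5) is built on Eb; its 3rd is a major 3rd above the root.
A third above E uses the letter G, and the major 3rd above Eb is G.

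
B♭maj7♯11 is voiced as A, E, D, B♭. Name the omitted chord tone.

B♭maj7♯11 = B♭, D, F, A, E. The voicing lacks the 5th (perfect 5th), F.

F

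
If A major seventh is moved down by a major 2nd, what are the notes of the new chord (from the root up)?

Transposed root: A → G (major 2nd down). So we spell G major seventh:
G — root
B — major 3rd
D — perfect 5th
F# — major 7th

G, B, D, F#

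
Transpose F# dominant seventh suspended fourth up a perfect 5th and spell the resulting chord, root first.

Transposed root: F-sharp → C-sharp (perfect 5th up). So we spell C-sharp dominant seventh suspended fourth:
- root: C-sharp
- perfect 4th: F-sharp
- perfect 5th: G-sharp
- minor 7th: B

C-sharp  F-sharp  G-sharp  B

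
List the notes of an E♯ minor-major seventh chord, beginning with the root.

E-sharp, G-sharp, B-sharp, D-double-sharp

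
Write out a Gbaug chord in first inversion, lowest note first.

In root position, Gbaug is Gb–Bb–D.
First inversion puts the third (Bb) in the bass.

Bb, D, Gb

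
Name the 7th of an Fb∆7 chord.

Eb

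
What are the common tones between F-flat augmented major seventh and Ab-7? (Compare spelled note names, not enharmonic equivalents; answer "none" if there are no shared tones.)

F-flat augmented major seventh: Fb Ab C Eb
Ab-7: Ab Cb Eb Gb
Common to both → Ab, Eb.

Ab, Eb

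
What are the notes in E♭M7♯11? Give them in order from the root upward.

Eb, G, Bb, D, A

E♭M7♯11: major seventh sharp eleven on Eb.
Root: Eb
Major 3rd (3rd): G
Perfect 5th (5th): Bb
Major 7th (7th): D
Augmented 11th (11th): A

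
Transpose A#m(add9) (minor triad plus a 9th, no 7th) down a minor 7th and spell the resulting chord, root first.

B♯ – D♯ – F𝄪 – C𝄪

A♯ down a minor 7th → B♯. New chord: B♯ minor added-ninth.
B♯ — root
D♯ — minor 3rd
F𝄪 — perfect 5th
C𝄪 — major 9th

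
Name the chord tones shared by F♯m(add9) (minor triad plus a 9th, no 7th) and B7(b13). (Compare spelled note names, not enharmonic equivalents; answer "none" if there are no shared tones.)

F♯ A

F♯m(add9): F♯ A C♯ G♯
B7(b13): B D♯ F♯ A G
Common to both → F♯, A.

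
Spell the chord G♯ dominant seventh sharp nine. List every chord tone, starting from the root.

G♯ dominant seventh sharp nine: dominant seventh sharp nine on G#.
Root: G#
Major 3rd (3rd): B#
Perfect 5th (5th): D#
Minor 7th (7th): F#
Augmented 9th (9th): A##

G#  B#  D#  F#  A##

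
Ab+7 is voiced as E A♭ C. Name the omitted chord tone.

G♭

Ab+7 = A♭, C, E, G♭. The voicing lacks the 7th (minor 7th), G♭.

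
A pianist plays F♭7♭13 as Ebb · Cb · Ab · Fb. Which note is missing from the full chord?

Dbb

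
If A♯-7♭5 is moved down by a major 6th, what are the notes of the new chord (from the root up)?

A major 6th down from A# is C#, so the new chord is C# half-diminished seventh.
C# — root
E — minor 3rd
G — diminished 5th
B — minor 7th

C#, E, G, B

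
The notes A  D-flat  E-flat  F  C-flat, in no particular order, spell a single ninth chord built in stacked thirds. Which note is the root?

D-flat

Stacking in thirds gives D-flat – F – A – C-flat – E-flat, so D-flat is the root — D-flat dominant ninth sharp five.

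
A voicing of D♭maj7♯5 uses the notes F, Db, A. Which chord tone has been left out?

C

D♭maj7♯5 = Db, F, A, C. The voicing lacks the 7th (major 7th), C.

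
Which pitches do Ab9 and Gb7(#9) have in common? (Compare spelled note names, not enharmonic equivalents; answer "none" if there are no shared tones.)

Gb – Bb

Ab9 = Ab, C, Eb, Gb, Bb.
Gb7(#9) = Gb, Bb, Db, Fb, A.
Shared: Gb, Bb.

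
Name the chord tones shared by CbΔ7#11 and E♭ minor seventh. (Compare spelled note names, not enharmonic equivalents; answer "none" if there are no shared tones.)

Eb  Gb  Bb

CbΔ7#11 = Cb, Eb, Gb, Bb, F.
E♭ minor seventh = Eb, Gb, Bb, Db.
Shared: Eb, Gb, Bb.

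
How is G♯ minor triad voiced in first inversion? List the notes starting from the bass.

B – D-sharp – G-sharp

G♯ minor triad = G-sharp–B–D-sharp; first inversion → third (B) lowest.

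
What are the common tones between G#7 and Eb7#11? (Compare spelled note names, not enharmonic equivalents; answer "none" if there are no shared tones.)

none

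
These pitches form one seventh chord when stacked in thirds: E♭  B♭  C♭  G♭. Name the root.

C♭

Arranged so that each adjacent pair is a third by letter name: C♭ – E♭ – G♭ – B♭.
The bottom of that stack, C♭, is the root (this is C♭ major seventh).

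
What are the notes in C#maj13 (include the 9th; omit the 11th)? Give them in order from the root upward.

C# E# G# B# D# A#

Root C#, quality major thirteenth:
Root: C#
Major 3rd (3rd): E#
Perfect 5th (5th): G#
Major 7th (7th): B#
Major 9th (9th): D#
Major 13th (13th): A#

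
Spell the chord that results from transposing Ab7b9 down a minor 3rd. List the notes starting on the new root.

F A C E♭ G♭

Transposed root: A♭ → F (minor 3rd down). So we spell F dominant seventh flat nine:
root → F
3rd (major 3rd) → A
5th (perfect 5th) → C
7th (minor 7th) → E♭
9th (minor 9th) → G♭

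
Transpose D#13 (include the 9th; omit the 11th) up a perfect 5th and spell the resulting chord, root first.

D# up a perfect 5th → A#. New chord: A# dominant thirteenth.
A# — root
C## — major 3rd
E# — perfect 5th
G# — minor 7th
B# — major 9th
F## — major 13th

A#, C##, E#, G#, B#, F##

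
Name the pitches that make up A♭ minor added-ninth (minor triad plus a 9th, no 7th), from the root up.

A-flat, C-flat, E-flat, B-flat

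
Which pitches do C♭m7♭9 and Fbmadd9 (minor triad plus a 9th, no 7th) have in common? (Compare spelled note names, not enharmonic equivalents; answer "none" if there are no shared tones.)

C♭m7♭9: Cb Ebb Gb Bbb Dbb
Fbmadd9: Fb Abb Cb Gb
Common to both → Cb, Gb.

Cb – Gb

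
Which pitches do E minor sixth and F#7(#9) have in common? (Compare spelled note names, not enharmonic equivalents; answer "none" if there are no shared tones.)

E – C#

E minor sixth: E G B C#
F#7(#9): F# A# C# E G##
Common to both → E, C#.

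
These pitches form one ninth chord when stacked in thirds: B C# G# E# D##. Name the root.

Stacking in thirds gives C# – E# – G# – B – D##, so C# is the root — C# dominant seventh sharp nine.

C#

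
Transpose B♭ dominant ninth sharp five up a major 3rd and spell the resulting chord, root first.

D, F-sharp, A-sharp, C, E

Transposed root: B-flat → D (major 3rd up). So we spell D dominant ninth sharp five:
Root: D
Major 3rd (3rd): F-sharp
Augmented 5th (5th): A-sharp
Minor 7th (7th): C
Major 9th (9th): E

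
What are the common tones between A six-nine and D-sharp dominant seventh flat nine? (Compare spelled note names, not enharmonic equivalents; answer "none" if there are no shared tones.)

A six-nine = A, C♯, E, F♯, B.
D-sharp dominant seventh flat nine = D♯, F𝄪, A♯, C♯, E.
Shared: C♯, E.

C♯, E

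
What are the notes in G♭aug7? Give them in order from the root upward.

G♭aug7: augmented seventh on Gb.
Root: Gb
Major 3rd (3rd): Bb
Augmented 5th (5th): D
Minor 7th (7th): Fb

Gb – Bb – D – Fb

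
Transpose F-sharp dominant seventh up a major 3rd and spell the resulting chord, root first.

A#, C##, E#, G#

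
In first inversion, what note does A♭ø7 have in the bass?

A♭ø7 = Ab–Cb–Ebb–Gb. First inversion → third in the bass = Cb.

Cb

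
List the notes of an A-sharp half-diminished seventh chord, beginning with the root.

A#  C#  E  G#

A-sharp half-diminished seventh is a half-diminished seventh built on A#.
A# — root
C# — minor 3rd
E — diminished 5th
G# — minor 7th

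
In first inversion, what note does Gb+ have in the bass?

Bb

Gb+ in root position is Gb–Bb–D.
First inversion places the third in the bass, which is Bb.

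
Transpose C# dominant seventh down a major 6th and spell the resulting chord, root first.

A major 6th down from C# is E, so the new chord is E dominant seventh.
- root: E
- major 3rd: G#
- perfect 5th: B
- minor 7th: D

E  G#  B  D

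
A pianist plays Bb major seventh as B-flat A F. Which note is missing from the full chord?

D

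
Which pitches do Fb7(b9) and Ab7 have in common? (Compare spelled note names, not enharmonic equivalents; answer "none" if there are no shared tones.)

Fb7(b9) = Fb, Ab, Cb, Ebb, Gbb.
Ab7 = Ab, C, Eb, Gb.
Shared: Ab.

Ab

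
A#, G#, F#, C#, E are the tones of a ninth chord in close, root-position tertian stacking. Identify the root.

F#

Stacking in thirds gives F# – A# – C# – E – G#, so F# is the root — F# dominant ninth.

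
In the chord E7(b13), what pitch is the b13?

C

Root of E7(b13) = E. The 13th is a minor 13th: E up a minor 13th → C.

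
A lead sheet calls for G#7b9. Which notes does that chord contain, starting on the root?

Root G♯, quality dominant seventh flat nine:
G♯ — root
B♯ — major 3rd
D♯ — perfect 5th
F♯ — minor 7th
A — minor 9th

G♯, B♯, D♯, F♯, A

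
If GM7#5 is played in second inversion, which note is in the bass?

D#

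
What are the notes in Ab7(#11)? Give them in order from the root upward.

Ab C Eb Gb D

Ab7(#11): dominant seventh sharp eleven on Ab.
root → Ab
3rd (major 3rd) → C
5th (perfect 5th) → Eb
7th (minor 7th) → Gb
11th (augmented 11th) → D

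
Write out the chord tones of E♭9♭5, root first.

E♭9♭5: dominant ninth flat five on Eb.
Root: Eb
Major 3rd (3rd): G
Diminished 5th (5th): Bbb
Minor 7th (7th): Db
Major 9th (9th): F

Eb, G, Bbb, Db, F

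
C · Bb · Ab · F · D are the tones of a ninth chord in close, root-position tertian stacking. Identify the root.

Bb

Arranged so that each adjacent pair is a third by letter name: Bb – D – F – Ab – C.
The bottom of that stack, Bb, is the root (this is Bb dominant ninth).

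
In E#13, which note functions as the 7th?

E#13 is built on E#; its 7th is a minor 7th above the root.
A seventh above E uses the letter D, and the minor 7th above E# is D#.

D#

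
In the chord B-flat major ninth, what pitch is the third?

B-flat major ninth is built on B-flat; its 3rd is a major 3rd above the root.
A third above B uses the letter D, and the major 3rd above B-flat is D.

D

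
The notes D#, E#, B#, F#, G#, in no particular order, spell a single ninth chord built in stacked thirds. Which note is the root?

Arranged so that each adjacent pair is a third by letter name: E# – G# – B# – D# – F#.
The bottom of that stack, E#, is the root (this is E# minor seventh flat nine).

E#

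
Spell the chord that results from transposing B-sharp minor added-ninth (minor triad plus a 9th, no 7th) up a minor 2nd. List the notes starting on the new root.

A minor 2nd up from B-sharp is C-sharp, so the new chord is C-sharp minor added-ninth.
Root: C-sharp
Minor 3rd (3rd): E
Perfect 5th (5th): G-sharp
Major 9th (9th): D-sharp

C-sharp  E  G-sharp  D-sharp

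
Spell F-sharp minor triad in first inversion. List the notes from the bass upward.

F-sharp minor triad = F-sharp–A–C-sharp; first inversion → third (A) lowest.

A – C-sharp – F-sharp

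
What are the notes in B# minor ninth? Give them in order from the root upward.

B# minor ninth is a minor ninth built on B#.
- root: B#
- minor 3rd: D#
- perfect 5th: F##
- minor 7th: A#
- major 9th: C##

B#  D#  F##  A#  C##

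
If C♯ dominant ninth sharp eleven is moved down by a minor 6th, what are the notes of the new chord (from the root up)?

E-sharp, G-double-sharp, B-sharp, D-sharp, F-double-sharp, A-double-sharp

Transposed root: C-sharp → E-sharp (minor 6th down). So we spell E-sharp dominant ninth sharp eleven:
E-sharp — root
G-double-sharp — major 3rd
B-sharp — perfect 5th
D-sharp — minor 7th
F-double-sharp — major 9th
A-double-sharp — augmented 11th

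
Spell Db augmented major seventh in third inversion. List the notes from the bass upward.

C – D-flat – F – A

Db augmented major seventh = D-flat–F–A–C; third inversion → seventh (C) lowest.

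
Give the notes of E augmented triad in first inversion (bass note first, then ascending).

G-sharp  B-sharp  E

In root position, E augmented triad is E–G-sharp–B-sharp.
First inversion puts the third (G-sharp) in the bass.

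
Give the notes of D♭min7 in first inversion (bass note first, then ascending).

D♭min7 = D♭–F♭–A♭–C♭; first inversion → third (F♭) lowest.

F♭ A♭ C♭ D♭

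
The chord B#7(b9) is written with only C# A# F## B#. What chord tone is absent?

The full B#7(b9) chord is B#, D##, F##, A#, C#.
Comparing with the voicing, the major 3rd (3rd) — D## — is absent.

D##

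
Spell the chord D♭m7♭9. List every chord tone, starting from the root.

D♭, F♭, A♭, C♭, E𝄫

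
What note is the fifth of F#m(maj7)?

C#

Root of F#m(maj7) = F#. The 5th is a perfect 5th: F# up a perfect 5th → C#.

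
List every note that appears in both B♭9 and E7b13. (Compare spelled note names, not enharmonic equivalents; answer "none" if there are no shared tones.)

D, C

B♭9 = B♭, D, F, A♭, C.
E7b13 = E, G♯, B, D, C.
Shared: D, C.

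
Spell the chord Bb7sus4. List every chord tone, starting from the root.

Bb7sus4 is a dominant seventh suspended fourth built on Bb.
Bb — root
Eb — perfect 4th
F — perfect 5th
Ab — minor 7th

Bb  Eb  F  Ab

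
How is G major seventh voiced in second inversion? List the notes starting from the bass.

G major seventh = G–B–D–F-sharp; second inversion → fifth (D) lowest.

D F-sharp G B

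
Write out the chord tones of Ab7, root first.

Ab, C, Eb, Gb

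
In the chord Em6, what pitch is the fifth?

B

Em6 is built on E; its 5th is a perfect 5th above the root.
A fifth above E uses the letter B, and the perfect 5th above E is B.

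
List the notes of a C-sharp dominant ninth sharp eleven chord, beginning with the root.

C# – E# – G# – B – D# – F##

C-sharp dominant ninth sharp eleven is a dominant ninth sharp eleven built on C#.
- root: C#
- major 3rd: E#
- perfect 5th: G#
- minor 7th: B
- major 9th: D#
- augmented 11th: F##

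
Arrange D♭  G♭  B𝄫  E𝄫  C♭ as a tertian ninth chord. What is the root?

C♭

Stacking in thirds gives C♭ – E𝄫 – G♭ – B𝄫 – D♭, so C♭ is the root — C♭ minor ninth.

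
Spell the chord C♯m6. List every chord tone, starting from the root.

C♯, E, G♯, A♯

Root C♯, quality minor sixth:
C♯ — root
E — minor 3rd
G♯ — perfect 5th
A♯ — major 6th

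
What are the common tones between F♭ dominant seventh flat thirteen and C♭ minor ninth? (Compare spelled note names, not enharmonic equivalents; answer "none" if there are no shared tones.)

F♭ dominant seventh flat thirteen: F-flat A-flat C-flat E-double-flat D-double-flat
C♭ minor ninth: C-flat E-double-flat G-flat B-double-flat D-flat
Common to both → C-flat, E-double-flat.

C-flat, E-double-flat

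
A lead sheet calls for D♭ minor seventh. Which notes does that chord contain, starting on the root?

D♭ minor seventh is a minor seventh built on D♭.
root → D♭
3rd (minor 3rd) → F♭
5th (perfect 5th) → A♭
7th (minor 7th) → C♭

D♭, F♭, A♭, C♭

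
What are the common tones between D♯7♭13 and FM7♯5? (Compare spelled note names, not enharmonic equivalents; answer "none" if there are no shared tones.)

D♯7♭13 = D#, F##, A#, C#, B.
FM7♯5 = F, A, C#, E.
Shared: C#.

C#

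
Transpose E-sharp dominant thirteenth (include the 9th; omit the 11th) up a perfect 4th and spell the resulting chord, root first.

A-sharp, C-double-sharp, E-sharp, G-sharp, B-sharp, F-double-sharp

Transposed root: E-sharp → A-sharp (perfect 4th up). So we spell A-sharp dominant thirteenth:
root → A-sharp
3rd (major 3rd) → C-double-sharp
5th (perfect 5th) → E-sharp
7th (minor 7th) → G-sharp
9th (major 9th) → B-sharp
13th (major 13th) → F-double-sharp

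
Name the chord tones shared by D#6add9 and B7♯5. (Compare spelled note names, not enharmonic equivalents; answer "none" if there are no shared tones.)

D# – F##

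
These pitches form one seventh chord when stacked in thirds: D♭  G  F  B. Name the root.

G

Stacking in thirds gives G – B – D♭ – F, so G is the root — G dominant seventh flat five.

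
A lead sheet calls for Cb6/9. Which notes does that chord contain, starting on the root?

Cb Eb Gb Ab Db

Cb6/9: six-nine on Cb.
Cb — root
Eb — major 3rd
Gb — perfect 5th
Ab — major 6th
Db — major 9th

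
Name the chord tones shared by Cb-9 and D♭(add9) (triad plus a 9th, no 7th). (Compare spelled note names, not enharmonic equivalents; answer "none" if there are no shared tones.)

Db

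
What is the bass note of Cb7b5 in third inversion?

Bbb

Cb7b5 in root position is Cb–Eb–Gbb–Bbb.
Third inversion places the seventh in the bass, which is Bbb.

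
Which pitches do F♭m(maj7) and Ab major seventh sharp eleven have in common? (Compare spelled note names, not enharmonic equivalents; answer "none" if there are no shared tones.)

F♭m(maj7) = Fb, Abb, Cb, Eb.
Ab major seventh sharp eleven = Ab, C, Eb, G, D.
Shared: Eb.

Eb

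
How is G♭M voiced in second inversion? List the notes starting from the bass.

Db, Gb, Bb

G♭M = Gb–Bb–Db; second inversion → fifth (Db) lowest.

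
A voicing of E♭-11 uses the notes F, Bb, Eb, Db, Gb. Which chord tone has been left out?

Ab

E♭-11 = Eb, Gb, Bb, Db, F, Ab. The voicing lacks the 11th (perfect 11th), Ab.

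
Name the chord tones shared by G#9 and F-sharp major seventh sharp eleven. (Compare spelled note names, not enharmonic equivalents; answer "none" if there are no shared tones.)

G#9: G♯ B♯ D♯ F♯ A♯
F-sharp major seventh sharp eleven: F♯ A♯ C♯ E♯ B♯
Common to both → B♯, F♯, A♯.

B♯  F♯  A♯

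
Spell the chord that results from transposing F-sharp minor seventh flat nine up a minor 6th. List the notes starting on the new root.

F# up a minor 6th → D. New chord: D minor seventh flat nine.
D — root
F — minor 3rd
A — perfect 5th
C — minor 7th
Eb — minor 9th

D – F – A – C – Eb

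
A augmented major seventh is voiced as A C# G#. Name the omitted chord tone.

E#

The full A augmented major seventh chord is A, C#, E#, G#.
Comparing with the voicing, the augmented 5th (5th) — E# — is absent.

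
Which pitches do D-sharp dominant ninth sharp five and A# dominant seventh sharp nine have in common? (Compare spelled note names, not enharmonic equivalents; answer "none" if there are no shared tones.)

E-sharp

D-sharp dominant ninth sharp five = D-sharp, F-double-sharp, A-double-sharp, C-sharp, E-sharp.
A# dominant seventh sharp nine = A-sharp, C-double-sharp, E-sharp, G-sharp, B-double-sharp.
Shared: E-sharp.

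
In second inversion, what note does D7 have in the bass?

A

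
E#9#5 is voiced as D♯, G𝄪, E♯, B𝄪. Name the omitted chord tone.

F𝄪

E#9#5 = E♯, G𝄪, B𝄪, D♯, F𝄪. The voicing lacks the 9th (major 9th), F𝄪.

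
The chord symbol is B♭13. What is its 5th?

B♭13 is built on Bb; its 5th is a perfect 5th above the root.
A fifth above B uses the letter F, and the perfect 5th above Bb is F.

F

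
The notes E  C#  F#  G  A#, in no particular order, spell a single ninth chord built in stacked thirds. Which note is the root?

F#

Arranged so that each adjacent pair is a third by letter name: F# – A# – C# – E – G.
The bottom of that stack, F#, is the root (this is F# dominant seventh flat nine).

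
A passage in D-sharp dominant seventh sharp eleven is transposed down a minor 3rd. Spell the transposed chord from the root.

B#, D##, F##, A#, E##

A minor 3rd down from D# is B#, so the new chord is B# dominant seventh sharp eleven.
Root: B#
Major 3rd (3rd): D##
Perfect 5th (5th): F##
Minor 7th (7th): A#
Augmented 11th (11th): E##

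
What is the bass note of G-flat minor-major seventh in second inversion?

D-flat

G-flat minor-major seventh in root position is G-flat–B-double-flat–D-flat–F.
Second inversion places the fifth in the bass, which is D-flat.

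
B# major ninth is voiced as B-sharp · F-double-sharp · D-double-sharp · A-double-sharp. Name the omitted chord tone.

B# major ninth = B-sharp, D-double-sharp, F-double-sharp, A-double-sharp, C-double-sharp. The voicing lacks the 9th (major 9th), C-double-sharp.

C-double-sharp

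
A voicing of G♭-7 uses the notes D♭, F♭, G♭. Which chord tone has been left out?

B𝄫

The full G♭-7 chord is G♭, B𝄫, D♭, F♭.
Comparing with the voicing, the minor 3rd (3rd) — B𝄫 — is absent.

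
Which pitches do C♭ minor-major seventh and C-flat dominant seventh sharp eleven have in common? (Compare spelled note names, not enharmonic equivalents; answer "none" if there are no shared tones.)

C-flat  G-flat

C♭ minor-major seventh = C-flat, E-double-flat, G-flat, B-flat.
C-flat dominant seventh sharp eleven = C-flat, E-flat, G-flat, B-double-flat, F.
Shared: C-flat, G-flat.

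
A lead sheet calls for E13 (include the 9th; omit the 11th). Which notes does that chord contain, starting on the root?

E G# B D F# C#

E13 is a dominant thirteenth built on E.
E — root
G# — major 3rd
B — perfect 5th
D — minor 7th
F# — major 9th
C# — major 13th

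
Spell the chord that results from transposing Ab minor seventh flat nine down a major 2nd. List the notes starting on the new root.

G-flat, B-double-flat, D-flat, F-flat, A-double-flat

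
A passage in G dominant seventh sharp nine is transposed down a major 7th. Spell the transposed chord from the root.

Ab, C, Eb, Gb, B

Transposed root: G → Ab (major 7th down). So we spell Ab dominant seventh sharp nine:
Ab — root
C — major 3rd
Eb — perfect 5th
Gb — minor 7th
B — augmented 9th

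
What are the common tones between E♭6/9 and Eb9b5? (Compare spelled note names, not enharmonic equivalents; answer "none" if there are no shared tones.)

E♭6/9: Eb G Bb C F
Eb9b5: Eb G Bbb Db F
Common to both → Eb, G, F.

Eb – G – F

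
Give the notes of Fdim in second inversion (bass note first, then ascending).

In root position, Fdim is F–Ab–Cb.
Second inversion puts the fifth (Cb) in the bass.

Cb, F, Ab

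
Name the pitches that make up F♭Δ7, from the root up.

Fb – Ab – Cb – Eb

F♭Δ7: major seventh on Fb.
- root: Fb
- major 3rd: Ab
- perfect 5th: Cb
- major 7th: Eb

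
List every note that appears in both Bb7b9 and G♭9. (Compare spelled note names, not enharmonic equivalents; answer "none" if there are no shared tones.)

Bb7b9: B♭ D F A♭ C♭
G♭9: G♭ B♭ D♭ F♭ A♭
Common to both → B♭, A♭.

B♭  A♭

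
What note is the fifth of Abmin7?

Eb

Abmin7 is built on Ab; its 5th is a perfect 5th above the root.
A fifth above A uses the letter E, and the perfect 5th above Ab is Eb.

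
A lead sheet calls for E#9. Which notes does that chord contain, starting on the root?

E♯ G𝄪 B♯ D♯ F𝄪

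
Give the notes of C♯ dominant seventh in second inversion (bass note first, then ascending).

C♯ dominant seventh = C-sharp–E-sharp–G-sharp–B; second inversion → fifth (G-sharp) lowest.

G-sharp, B, C-sharp, E-sharp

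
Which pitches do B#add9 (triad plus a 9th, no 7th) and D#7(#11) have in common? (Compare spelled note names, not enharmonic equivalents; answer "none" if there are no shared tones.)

F##

B#add9 = B#, D##, F##, C##.
D#7(#11) = D#, F##, A#, C#, G##.
Shared: F##.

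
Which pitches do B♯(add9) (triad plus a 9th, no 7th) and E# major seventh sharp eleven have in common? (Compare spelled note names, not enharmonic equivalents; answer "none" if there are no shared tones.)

B#, D##

B♯(add9): B# D## F## C##
E# major seventh sharp eleven: E# G## B# D## A##
Common to both → B#, D##.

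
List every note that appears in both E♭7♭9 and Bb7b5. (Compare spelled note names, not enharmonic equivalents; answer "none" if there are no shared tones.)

Bb  Fb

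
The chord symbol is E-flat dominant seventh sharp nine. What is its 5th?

Root of E-flat dominant seventh sharp nine = Eb. The 5th is a perfect 5th: Eb up a perfect 5th → Bb.

Bb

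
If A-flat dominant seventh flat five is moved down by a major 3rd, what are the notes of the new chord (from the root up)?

F-flat  A-flat  C-double-flat  E-double-flat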